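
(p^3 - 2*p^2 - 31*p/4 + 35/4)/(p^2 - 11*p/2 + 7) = (2*p^2 + 3*p - 5)/(2*(p - 2))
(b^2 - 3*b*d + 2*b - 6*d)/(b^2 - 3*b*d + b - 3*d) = (b + 2)/(b + 1)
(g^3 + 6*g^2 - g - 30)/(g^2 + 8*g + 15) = g - 2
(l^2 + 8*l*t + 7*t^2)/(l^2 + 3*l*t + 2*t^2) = (l + 7*t)/(l + 2*t)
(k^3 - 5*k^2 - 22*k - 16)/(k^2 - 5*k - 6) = (k^2 - 6*k - 16)/(k - 6)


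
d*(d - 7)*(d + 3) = d^3 - 4*d^2 - 21*d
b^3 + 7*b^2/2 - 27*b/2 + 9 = (b - 3/2)*(b - 1)*(b + 6)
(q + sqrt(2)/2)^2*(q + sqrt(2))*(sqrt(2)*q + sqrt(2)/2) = sqrt(2)*q^4 + sqrt(2)*q^3/2 + 4*q^3 + 2*q^2 + 5*sqrt(2)*q^2/2 + q + 5*sqrt(2)*q/4 + 1/2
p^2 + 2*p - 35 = (p - 5)*(p + 7)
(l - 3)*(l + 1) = l^2 - 2*l - 3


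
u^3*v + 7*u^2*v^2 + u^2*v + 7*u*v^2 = u*(u + 7*v)*(u*v + v)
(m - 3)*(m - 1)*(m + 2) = m^3 - 2*m^2 - 5*m + 6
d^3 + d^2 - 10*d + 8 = (d - 2)*(d - 1)*(d + 4)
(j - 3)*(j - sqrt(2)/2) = j^2 - 3*j - sqrt(2)*j/2 + 3*sqrt(2)/2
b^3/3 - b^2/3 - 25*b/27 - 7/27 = (b/3 + 1/3)*(b - 7/3)*(b + 1/3)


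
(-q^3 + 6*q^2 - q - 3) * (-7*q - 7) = 7*q^4 - 35*q^3 - 35*q^2 + 28*q + 21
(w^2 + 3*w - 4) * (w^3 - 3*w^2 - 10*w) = w^5 - 23*w^3 - 18*w^2 + 40*w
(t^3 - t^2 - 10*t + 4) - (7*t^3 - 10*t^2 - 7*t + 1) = -6*t^3 + 9*t^2 - 3*t + 3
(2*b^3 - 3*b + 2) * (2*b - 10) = 4*b^4 - 20*b^3 - 6*b^2 + 34*b - 20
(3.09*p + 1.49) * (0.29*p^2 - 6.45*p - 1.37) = 0.8961*p^3 - 19.4984*p^2 - 13.8438*p - 2.0413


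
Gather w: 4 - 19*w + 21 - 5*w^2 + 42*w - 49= -5*w^2 + 23*w - 24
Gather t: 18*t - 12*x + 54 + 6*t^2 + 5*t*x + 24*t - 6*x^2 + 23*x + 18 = 6*t^2 + t*(5*x + 42) - 6*x^2 + 11*x + 72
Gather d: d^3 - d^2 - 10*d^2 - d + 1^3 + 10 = d^3 - 11*d^2 - d + 11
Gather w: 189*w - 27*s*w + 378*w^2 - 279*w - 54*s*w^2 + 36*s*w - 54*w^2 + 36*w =w^2*(324 - 54*s) + w*(9*s - 54)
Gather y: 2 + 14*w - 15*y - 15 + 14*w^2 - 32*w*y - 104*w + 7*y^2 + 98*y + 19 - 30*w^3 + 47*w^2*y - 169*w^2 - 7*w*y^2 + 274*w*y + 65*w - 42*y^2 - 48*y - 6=-30*w^3 - 155*w^2 - 25*w + y^2*(-7*w - 35) + y*(47*w^2 + 242*w + 35)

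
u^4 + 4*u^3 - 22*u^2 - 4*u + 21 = (u - 3)*(u - 1)*(u + 1)*(u + 7)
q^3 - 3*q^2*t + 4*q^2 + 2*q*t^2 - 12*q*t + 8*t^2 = (q + 4)*(q - 2*t)*(q - t)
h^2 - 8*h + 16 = (h - 4)^2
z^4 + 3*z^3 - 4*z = z*(z - 1)*(z + 2)^2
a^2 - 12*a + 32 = (a - 8)*(a - 4)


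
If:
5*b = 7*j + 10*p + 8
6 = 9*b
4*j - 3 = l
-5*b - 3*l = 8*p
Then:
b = 2/3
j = 47/32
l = 23/8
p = -287/192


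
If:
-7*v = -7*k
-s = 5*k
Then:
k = v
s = -5*v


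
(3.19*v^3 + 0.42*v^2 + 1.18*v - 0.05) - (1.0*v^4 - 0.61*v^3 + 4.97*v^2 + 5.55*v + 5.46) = -1.0*v^4 + 3.8*v^3 - 4.55*v^2 - 4.37*v - 5.51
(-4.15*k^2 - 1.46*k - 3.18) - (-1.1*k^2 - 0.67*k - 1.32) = -3.05*k^2 - 0.79*k - 1.86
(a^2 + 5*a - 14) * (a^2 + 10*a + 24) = a^4 + 15*a^3 + 60*a^2 - 20*a - 336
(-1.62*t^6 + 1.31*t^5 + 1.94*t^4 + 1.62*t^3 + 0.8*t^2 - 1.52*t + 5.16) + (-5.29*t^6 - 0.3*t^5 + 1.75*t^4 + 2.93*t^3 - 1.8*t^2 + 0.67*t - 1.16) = -6.91*t^6 + 1.01*t^5 + 3.69*t^4 + 4.55*t^3 - 1.0*t^2 - 0.85*t + 4.0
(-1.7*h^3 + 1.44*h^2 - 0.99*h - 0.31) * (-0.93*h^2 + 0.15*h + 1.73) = 1.581*h^5 - 1.5942*h^4 - 1.8043*h^3 + 2.631*h^2 - 1.7592*h - 0.5363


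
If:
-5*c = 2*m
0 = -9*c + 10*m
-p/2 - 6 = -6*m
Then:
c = 0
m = 0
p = -12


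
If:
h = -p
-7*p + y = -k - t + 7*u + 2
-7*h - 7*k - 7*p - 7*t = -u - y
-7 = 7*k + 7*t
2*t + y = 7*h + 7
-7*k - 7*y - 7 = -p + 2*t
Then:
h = -1154/397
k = 1616/397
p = 1154/397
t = -2013/397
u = -1506/397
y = -1273/397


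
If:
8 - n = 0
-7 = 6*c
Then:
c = -7/6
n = 8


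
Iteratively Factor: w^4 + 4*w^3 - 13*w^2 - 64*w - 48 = (w - 4)*(w^3 + 8*w^2 + 19*w + 12) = (w - 4)*(w + 4)*(w^2 + 4*w + 3) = (w - 4)*(w + 1)*(w + 4)*(w + 3)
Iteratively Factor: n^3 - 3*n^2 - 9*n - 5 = (n - 5)*(n^2 + 2*n + 1) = (n - 5)*(n + 1)*(n + 1)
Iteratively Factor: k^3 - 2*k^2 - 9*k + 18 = (k + 3)*(k^2 - 5*k + 6) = (k - 2)*(k + 3)*(k - 3)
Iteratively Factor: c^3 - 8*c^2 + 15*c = (c - 5)*(c^2 - 3*c) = (c - 5)*(c - 3)*(c)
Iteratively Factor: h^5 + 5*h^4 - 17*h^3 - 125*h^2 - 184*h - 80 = (h + 4)*(h^4 + h^3 - 21*h^2 - 41*h - 20) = (h + 1)*(h + 4)*(h^3 - 21*h - 20) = (h + 1)^2*(h + 4)*(h^2 - h - 20) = (h + 1)^2*(h + 4)^2*(h - 5)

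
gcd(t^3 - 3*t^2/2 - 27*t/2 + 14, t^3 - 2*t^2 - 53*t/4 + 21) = t^2 - t/2 - 14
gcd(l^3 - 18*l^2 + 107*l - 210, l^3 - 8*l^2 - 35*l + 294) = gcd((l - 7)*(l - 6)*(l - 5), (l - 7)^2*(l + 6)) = l - 7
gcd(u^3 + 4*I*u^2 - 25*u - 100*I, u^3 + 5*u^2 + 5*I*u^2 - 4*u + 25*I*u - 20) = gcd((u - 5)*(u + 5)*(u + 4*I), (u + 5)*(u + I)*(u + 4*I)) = u^2 + u*(5 + 4*I) + 20*I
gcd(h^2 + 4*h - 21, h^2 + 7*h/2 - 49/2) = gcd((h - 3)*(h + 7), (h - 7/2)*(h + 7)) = h + 7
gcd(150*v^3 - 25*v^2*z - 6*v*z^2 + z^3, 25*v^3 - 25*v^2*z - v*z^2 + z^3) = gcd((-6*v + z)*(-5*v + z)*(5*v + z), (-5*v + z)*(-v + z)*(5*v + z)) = -25*v^2 + z^2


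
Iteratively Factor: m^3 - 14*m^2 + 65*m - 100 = (m - 5)*(m^2 - 9*m + 20) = (m - 5)*(m - 4)*(m - 5)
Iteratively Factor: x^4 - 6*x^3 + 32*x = (x + 2)*(x^3 - 8*x^2 + 16*x) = (x - 4)*(x + 2)*(x^2 - 4*x) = (x - 4)^2*(x + 2)*(x)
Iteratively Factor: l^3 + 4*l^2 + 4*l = (l + 2)*(l^2 + 2*l) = (l + 2)^2*(l)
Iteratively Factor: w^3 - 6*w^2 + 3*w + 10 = (w - 2)*(w^2 - 4*w - 5) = (w - 2)*(w + 1)*(w - 5)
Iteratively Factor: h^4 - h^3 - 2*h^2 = (h - 2)*(h^3 + h^2) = h*(h - 2)*(h^2 + h) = h^2*(h - 2)*(h + 1)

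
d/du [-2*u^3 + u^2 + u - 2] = -6*u^2 + 2*u + 1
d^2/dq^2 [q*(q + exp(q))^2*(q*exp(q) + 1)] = q^4*exp(q) + 8*q^3*exp(2*q) + 8*q^3*exp(q) + 9*q^2*exp(3*q) + 24*q^2*exp(2*q) + 14*q^2*exp(q) + 12*q*exp(3*q) + 16*q*exp(2*q) + 8*q*exp(q) + 6*q + 2*exp(3*q) + 4*exp(2*q) + 4*exp(q)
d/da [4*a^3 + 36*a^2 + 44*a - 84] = 12*a^2 + 72*a + 44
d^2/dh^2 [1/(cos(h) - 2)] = (sin(h)^2 - 2*cos(h) + 1)/(cos(h) - 2)^3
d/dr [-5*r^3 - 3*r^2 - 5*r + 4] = -15*r^2 - 6*r - 5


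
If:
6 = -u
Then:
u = -6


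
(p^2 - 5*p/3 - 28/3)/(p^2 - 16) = (p + 7/3)/(p + 4)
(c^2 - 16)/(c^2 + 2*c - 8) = (c - 4)/(c - 2)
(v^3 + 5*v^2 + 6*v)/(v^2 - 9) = v*(v + 2)/(v - 3)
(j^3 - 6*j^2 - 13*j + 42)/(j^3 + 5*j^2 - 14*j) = (j^2 - 4*j - 21)/(j*(j + 7))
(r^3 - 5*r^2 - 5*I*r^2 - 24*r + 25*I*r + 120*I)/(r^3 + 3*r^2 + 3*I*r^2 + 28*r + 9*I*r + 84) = (r^2 - r*(8 + 5*I) + 40*I)/(r^2 + 3*I*r + 28)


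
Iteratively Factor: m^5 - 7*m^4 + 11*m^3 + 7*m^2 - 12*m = (m)*(m^4 - 7*m^3 + 11*m^2 + 7*m - 12) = m*(m - 4)*(m^3 - 3*m^2 - m + 3) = m*(m - 4)*(m + 1)*(m^2 - 4*m + 3) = m*(m - 4)*(m - 3)*(m + 1)*(m - 1)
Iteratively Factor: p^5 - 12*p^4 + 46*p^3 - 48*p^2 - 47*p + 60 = (p - 4)*(p^4 - 8*p^3 + 14*p^2 + 8*p - 15) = (p - 4)*(p + 1)*(p^3 - 9*p^2 + 23*p - 15) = (p - 4)*(p - 1)*(p + 1)*(p^2 - 8*p + 15) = (p - 5)*(p - 4)*(p - 1)*(p + 1)*(p - 3)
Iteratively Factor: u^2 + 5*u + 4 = (u + 4)*(u + 1)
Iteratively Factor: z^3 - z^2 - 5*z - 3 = (z - 3)*(z^2 + 2*z + 1) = (z - 3)*(z + 1)*(z + 1)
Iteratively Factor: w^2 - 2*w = (w)*(w - 2)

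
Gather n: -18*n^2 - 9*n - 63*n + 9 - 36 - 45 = -18*n^2 - 72*n - 72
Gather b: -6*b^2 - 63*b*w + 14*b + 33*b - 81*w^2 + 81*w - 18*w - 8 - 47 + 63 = -6*b^2 + b*(47 - 63*w) - 81*w^2 + 63*w + 8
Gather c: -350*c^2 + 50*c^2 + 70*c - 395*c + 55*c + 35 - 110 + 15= -300*c^2 - 270*c - 60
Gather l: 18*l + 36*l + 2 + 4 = 54*l + 6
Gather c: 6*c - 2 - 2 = 6*c - 4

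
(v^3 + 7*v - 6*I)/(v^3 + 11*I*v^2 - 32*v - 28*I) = (v^3 + 7*v - 6*I)/(v^3 + 11*I*v^2 - 32*v - 28*I)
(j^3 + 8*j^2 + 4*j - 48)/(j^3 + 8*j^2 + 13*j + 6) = (j^2 + 2*j - 8)/(j^2 + 2*j + 1)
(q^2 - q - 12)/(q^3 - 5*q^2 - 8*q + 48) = 1/(q - 4)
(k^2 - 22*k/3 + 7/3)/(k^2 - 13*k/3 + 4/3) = (k - 7)/(k - 4)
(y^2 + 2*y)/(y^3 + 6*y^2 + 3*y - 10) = y/(y^2 + 4*y - 5)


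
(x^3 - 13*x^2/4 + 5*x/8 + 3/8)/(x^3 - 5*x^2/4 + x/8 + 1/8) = (x - 3)/(x - 1)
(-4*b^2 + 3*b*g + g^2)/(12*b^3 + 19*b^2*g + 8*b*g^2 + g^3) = (-b + g)/(3*b^2 + 4*b*g + g^2)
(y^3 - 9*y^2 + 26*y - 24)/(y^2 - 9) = (y^2 - 6*y + 8)/(y + 3)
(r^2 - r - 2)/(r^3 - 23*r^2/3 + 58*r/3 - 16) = 3*(r + 1)/(3*r^2 - 17*r + 24)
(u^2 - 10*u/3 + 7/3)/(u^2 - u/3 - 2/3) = (3*u - 7)/(3*u + 2)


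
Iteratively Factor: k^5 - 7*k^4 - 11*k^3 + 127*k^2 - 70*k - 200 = (k - 2)*(k^4 - 5*k^3 - 21*k^2 + 85*k + 100) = (k - 2)*(k + 1)*(k^3 - 6*k^2 - 15*k + 100) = (k - 5)*(k - 2)*(k + 1)*(k^2 - k - 20) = (k - 5)*(k - 2)*(k + 1)*(k + 4)*(k - 5)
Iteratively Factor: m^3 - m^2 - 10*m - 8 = (m - 4)*(m^2 + 3*m + 2) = (m - 4)*(m + 2)*(m + 1)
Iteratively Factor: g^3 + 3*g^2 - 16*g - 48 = (g + 3)*(g^2 - 16) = (g - 4)*(g + 3)*(g + 4)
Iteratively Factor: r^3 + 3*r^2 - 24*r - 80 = (r - 5)*(r^2 + 8*r + 16) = (r - 5)*(r + 4)*(r + 4)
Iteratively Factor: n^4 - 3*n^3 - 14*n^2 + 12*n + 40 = (n - 2)*(n^3 - n^2 - 16*n - 20) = (n - 2)*(n + 2)*(n^2 - 3*n - 10) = (n - 5)*(n - 2)*(n + 2)*(n + 2)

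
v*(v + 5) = v^2 + 5*v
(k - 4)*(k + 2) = k^2 - 2*k - 8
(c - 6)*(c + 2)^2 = c^3 - 2*c^2 - 20*c - 24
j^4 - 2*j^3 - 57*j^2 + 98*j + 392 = (j - 7)*(j - 4)*(j + 2)*(j + 7)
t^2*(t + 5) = t^3 + 5*t^2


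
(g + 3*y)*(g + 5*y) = g^2 + 8*g*y + 15*y^2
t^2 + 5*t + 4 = (t + 1)*(t + 4)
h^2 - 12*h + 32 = (h - 8)*(h - 4)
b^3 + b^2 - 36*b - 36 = (b - 6)*(b + 1)*(b + 6)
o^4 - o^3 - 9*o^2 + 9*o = o*(o - 3)*(o - 1)*(o + 3)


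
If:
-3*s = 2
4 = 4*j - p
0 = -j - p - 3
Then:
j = 1/5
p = -16/5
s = -2/3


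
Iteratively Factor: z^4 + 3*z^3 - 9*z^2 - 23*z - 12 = (z + 1)*(z^3 + 2*z^2 - 11*z - 12) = (z - 3)*(z + 1)*(z^2 + 5*z + 4) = (z - 3)*(z + 1)^2*(z + 4)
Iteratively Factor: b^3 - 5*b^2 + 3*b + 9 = (b - 3)*(b^2 - 2*b - 3) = (b - 3)^2*(b + 1)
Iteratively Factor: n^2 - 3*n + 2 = (n - 2)*(n - 1)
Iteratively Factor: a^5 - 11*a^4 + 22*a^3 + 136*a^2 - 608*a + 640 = (a + 4)*(a^4 - 15*a^3 + 82*a^2 - 192*a + 160) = (a - 5)*(a + 4)*(a^3 - 10*a^2 + 32*a - 32) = (a - 5)*(a - 4)*(a + 4)*(a^2 - 6*a + 8) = (a - 5)*(a - 4)*(a - 2)*(a + 4)*(a - 4)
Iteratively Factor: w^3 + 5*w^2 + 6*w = (w + 3)*(w^2 + 2*w) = (w + 2)*(w + 3)*(w)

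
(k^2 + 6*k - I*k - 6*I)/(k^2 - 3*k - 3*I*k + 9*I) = (k^2 + k*(6 - I) - 6*I)/(k^2 - 3*k*(1 + I) + 9*I)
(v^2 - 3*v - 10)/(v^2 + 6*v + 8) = (v - 5)/(v + 4)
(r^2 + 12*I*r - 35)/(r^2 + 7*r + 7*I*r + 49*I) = (r + 5*I)/(r + 7)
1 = 1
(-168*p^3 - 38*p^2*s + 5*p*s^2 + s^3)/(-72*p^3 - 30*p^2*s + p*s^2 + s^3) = (7*p + s)/(3*p + s)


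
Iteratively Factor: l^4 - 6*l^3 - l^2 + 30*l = (l - 3)*(l^3 - 3*l^2 - 10*l) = (l - 3)*(l + 2)*(l^2 - 5*l) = (l - 5)*(l - 3)*(l + 2)*(l)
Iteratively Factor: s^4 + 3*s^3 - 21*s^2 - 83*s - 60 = (s - 5)*(s^3 + 8*s^2 + 19*s + 12) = (s - 5)*(s + 1)*(s^2 + 7*s + 12) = (s - 5)*(s + 1)*(s + 4)*(s + 3)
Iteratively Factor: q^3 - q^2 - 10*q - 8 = (q + 2)*(q^2 - 3*q - 4) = (q + 1)*(q + 2)*(q - 4)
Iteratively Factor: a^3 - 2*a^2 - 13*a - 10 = (a + 2)*(a^2 - 4*a - 5) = (a + 1)*(a + 2)*(a - 5)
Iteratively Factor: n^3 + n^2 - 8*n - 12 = (n + 2)*(n^2 - n - 6) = (n + 2)^2*(n - 3)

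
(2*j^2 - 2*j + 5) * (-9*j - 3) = -18*j^3 + 12*j^2 - 39*j - 15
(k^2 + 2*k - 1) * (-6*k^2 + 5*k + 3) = -6*k^4 - 7*k^3 + 19*k^2 + k - 3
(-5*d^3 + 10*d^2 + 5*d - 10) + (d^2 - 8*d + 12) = -5*d^3 + 11*d^2 - 3*d + 2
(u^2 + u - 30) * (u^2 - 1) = u^4 + u^3 - 31*u^2 - u + 30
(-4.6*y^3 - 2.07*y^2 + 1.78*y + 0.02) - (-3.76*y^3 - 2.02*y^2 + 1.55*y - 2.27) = -0.84*y^3 - 0.0499999999999998*y^2 + 0.23*y + 2.29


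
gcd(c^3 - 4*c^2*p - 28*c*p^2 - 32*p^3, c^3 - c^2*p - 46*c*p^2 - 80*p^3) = -c^2 + 6*c*p + 16*p^2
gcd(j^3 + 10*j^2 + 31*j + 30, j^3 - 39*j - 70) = j^2 + 7*j + 10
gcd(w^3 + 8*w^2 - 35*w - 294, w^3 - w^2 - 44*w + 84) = w^2 + w - 42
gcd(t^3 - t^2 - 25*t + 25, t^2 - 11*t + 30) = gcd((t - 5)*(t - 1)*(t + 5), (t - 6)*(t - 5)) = t - 5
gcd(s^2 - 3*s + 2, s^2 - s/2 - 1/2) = s - 1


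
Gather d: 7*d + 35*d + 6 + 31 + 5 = 42*d + 42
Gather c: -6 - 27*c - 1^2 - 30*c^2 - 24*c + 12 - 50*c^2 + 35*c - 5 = -80*c^2 - 16*c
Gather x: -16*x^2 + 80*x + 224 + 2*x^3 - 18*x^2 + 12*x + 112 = 2*x^3 - 34*x^2 + 92*x + 336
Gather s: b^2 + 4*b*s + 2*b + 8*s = b^2 + 2*b + s*(4*b + 8)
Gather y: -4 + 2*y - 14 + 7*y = 9*y - 18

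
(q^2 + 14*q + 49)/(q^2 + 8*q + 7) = (q + 7)/(q + 1)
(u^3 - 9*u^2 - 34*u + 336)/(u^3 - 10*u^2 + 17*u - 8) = (u^2 - u - 42)/(u^2 - 2*u + 1)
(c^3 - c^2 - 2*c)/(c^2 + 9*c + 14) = c*(c^2 - c - 2)/(c^2 + 9*c + 14)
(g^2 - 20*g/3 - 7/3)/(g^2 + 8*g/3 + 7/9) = 3*(g - 7)/(3*g + 7)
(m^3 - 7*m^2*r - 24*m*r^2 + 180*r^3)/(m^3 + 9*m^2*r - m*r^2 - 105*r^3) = (-m^2 + 12*m*r - 36*r^2)/(-m^2 - 4*m*r + 21*r^2)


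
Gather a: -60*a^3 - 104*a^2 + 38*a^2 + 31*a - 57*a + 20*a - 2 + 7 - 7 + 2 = -60*a^3 - 66*a^2 - 6*a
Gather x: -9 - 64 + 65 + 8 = 0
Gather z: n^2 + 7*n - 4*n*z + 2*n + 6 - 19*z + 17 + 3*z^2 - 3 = n^2 + 9*n + 3*z^2 + z*(-4*n - 19) + 20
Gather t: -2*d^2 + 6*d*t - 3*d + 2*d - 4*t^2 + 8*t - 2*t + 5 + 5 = -2*d^2 - d - 4*t^2 + t*(6*d + 6) + 10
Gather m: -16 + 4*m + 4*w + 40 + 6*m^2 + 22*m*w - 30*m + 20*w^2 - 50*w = 6*m^2 + m*(22*w - 26) + 20*w^2 - 46*w + 24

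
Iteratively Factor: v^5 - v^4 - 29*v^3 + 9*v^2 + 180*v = (v)*(v^4 - v^3 - 29*v^2 + 9*v + 180) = v*(v - 5)*(v^3 + 4*v^2 - 9*v - 36) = v*(v - 5)*(v - 3)*(v^2 + 7*v + 12) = v*(v - 5)*(v - 3)*(v + 3)*(v + 4)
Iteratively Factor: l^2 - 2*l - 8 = (l - 4)*(l + 2)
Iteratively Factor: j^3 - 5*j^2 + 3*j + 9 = (j + 1)*(j^2 - 6*j + 9) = (j - 3)*(j + 1)*(j - 3)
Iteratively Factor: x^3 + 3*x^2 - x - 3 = (x + 1)*(x^2 + 2*x - 3) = (x + 1)*(x + 3)*(x - 1)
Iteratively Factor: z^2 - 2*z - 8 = (z + 2)*(z - 4)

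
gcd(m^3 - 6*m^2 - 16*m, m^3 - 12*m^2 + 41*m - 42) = 1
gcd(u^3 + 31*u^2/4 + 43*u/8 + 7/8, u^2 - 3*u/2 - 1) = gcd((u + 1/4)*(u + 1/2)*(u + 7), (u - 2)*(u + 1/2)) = u + 1/2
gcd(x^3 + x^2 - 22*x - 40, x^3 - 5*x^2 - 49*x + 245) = x - 5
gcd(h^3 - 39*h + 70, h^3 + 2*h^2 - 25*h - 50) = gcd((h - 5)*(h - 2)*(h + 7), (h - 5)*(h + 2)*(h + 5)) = h - 5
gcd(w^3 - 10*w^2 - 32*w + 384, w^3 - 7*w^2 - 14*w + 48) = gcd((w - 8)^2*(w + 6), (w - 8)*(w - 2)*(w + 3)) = w - 8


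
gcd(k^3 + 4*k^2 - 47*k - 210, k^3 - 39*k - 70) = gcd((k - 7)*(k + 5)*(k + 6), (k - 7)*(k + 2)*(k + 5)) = k^2 - 2*k - 35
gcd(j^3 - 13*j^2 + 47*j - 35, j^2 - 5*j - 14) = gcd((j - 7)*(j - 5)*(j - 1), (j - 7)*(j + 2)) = j - 7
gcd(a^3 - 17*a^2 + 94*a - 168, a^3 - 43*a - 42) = a - 7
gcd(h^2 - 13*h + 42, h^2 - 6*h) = h - 6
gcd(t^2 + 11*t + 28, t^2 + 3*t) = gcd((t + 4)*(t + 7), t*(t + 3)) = 1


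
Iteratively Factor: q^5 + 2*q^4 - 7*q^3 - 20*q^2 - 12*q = (q + 1)*(q^4 + q^3 - 8*q^2 - 12*q) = (q - 3)*(q + 1)*(q^3 + 4*q^2 + 4*q) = (q - 3)*(q + 1)*(q + 2)*(q^2 + 2*q) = q*(q - 3)*(q + 1)*(q + 2)*(q + 2)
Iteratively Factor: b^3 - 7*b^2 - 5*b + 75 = (b - 5)*(b^2 - 2*b - 15) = (b - 5)^2*(b + 3)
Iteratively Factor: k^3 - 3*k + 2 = (k + 2)*(k^2 - 2*k + 1) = (k - 1)*(k + 2)*(k - 1)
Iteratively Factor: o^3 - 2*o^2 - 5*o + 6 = (o + 2)*(o^2 - 4*o + 3) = (o - 1)*(o + 2)*(o - 3)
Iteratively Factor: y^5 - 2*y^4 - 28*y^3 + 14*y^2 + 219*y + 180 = (y + 3)*(y^4 - 5*y^3 - 13*y^2 + 53*y + 60) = (y + 3)^2*(y^3 - 8*y^2 + 11*y + 20) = (y - 4)*(y + 3)^2*(y^2 - 4*y - 5) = (y - 4)*(y + 1)*(y + 3)^2*(y - 5)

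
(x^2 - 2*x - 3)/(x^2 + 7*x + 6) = (x - 3)/(x + 6)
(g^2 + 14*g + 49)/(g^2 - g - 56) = (g + 7)/(g - 8)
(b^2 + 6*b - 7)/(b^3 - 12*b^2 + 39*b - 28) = (b + 7)/(b^2 - 11*b + 28)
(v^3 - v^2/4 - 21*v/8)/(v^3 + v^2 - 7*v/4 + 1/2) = v*(8*v^2 - 2*v - 21)/(2*(4*v^3 + 4*v^2 - 7*v + 2))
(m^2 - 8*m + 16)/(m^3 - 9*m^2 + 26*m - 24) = (m - 4)/(m^2 - 5*m + 6)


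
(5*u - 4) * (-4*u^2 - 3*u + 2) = -20*u^3 + u^2 + 22*u - 8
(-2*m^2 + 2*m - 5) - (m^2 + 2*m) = -3*m^2 - 5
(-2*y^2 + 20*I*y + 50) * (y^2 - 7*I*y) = -2*y^4 + 34*I*y^3 + 190*y^2 - 350*I*y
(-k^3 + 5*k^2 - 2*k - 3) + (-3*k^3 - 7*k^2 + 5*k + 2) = -4*k^3 - 2*k^2 + 3*k - 1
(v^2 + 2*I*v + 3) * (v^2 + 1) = v^4 + 2*I*v^3 + 4*v^2 + 2*I*v + 3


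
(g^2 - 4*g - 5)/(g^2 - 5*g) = (g + 1)/g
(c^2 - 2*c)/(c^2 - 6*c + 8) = c/(c - 4)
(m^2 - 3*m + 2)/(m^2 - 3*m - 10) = (-m^2 + 3*m - 2)/(-m^2 + 3*m + 10)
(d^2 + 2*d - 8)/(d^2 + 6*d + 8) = (d - 2)/(d + 2)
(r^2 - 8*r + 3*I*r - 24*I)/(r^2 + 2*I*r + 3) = (r - 8)/(r - I)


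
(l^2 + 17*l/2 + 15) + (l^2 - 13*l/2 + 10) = 2*l^2 + 2*l + 25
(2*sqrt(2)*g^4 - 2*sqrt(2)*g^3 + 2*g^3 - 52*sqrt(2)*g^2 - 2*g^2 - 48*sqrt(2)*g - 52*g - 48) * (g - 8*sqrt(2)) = 2*sqrt(2)*g^5 - 30*g^4 - 2*sqrt(2)*g^4 - 68*sqrt(2)*g^3 + 30*g^3 - 32*sqrt(2)*g^2 + 780*g^2 + 416*sqrt(2)*g + 720*g + 384*sqrt(2)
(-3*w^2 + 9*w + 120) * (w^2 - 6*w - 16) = -3*w^4 + 27*w^3 + 114*w^2 - 864*w - 1920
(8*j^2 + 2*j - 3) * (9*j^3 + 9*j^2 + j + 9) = 72*j^5 + 90*j^4 - j^3 + 47*j^2 + 15*j - 27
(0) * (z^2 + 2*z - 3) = 0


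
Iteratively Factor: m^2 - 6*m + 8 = (m - 2)*(m - 4)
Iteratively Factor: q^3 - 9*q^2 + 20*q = (q - 4)*(q^2 - 5*q) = (q - 5)*(q - 4)*(q)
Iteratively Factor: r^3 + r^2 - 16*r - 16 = (r + 4)*(r^2 - 3*r - 4) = (r - 4)*(r + 4)*(r + 1)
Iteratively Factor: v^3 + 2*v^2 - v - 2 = (v + 1)*(v^2 + v - 2) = (v + 1)*(v + 2)*(v - 1)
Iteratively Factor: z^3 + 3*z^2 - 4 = (z - 1)*(z^2 + 4*z + 4) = (z - 1)*(z + 2)*(z + 2)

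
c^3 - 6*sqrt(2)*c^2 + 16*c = c*(c - 4*sqrt(2))*(c - 2*sqrt(2))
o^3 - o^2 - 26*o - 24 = (o - 6)*(o + 1)*(o + 4)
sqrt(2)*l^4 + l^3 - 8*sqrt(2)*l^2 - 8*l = l*(l - 2*sqrt(2))*(l + 2*sqrt(2))*(sqrt(2)*l + 1)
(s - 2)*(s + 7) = s^2 + 5*s - 14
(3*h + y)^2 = 9*h^2 + 6*h*y + y^2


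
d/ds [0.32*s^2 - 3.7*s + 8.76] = 0.64*s - 3.7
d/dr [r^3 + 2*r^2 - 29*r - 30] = 3*r^2 + 4*r - 29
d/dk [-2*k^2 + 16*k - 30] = 16 - 4*k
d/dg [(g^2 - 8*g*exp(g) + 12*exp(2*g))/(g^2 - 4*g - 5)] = 2*(-(g - 2)*(g^2 - 8*g*exp(g) + 12*exp(2*g)) + (-g^2 + 4*g + 5)*(4*g*exp(g) - g - 12*exp(2*g) + 4*exp(g)))/(-g^2 + 4*g + 5)^2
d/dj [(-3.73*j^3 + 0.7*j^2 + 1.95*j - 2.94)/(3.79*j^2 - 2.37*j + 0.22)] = (-14.1367*j^4 + 17.6802*j^3 - 11.5113*j^2 + 22.5932*j - 6.5388)/(14.3641*j^4 - 17.9646*j^3 + 7.2845*j^2 - 1.0428*j + 0.0484)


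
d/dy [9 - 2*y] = -2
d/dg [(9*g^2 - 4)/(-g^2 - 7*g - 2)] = (-63*g^2 - 44*g - 28)/(g^4 + 14*g^3 + 53*g^2 + 28*g + 4)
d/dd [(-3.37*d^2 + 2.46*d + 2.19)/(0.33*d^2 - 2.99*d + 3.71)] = (9.2645*d^2 - 26.4508*d + 15.6747)/(0.1089*d^4 - 1.9734*d^3 + 11.3887*d^2 - 22.1858*d + 13.7641)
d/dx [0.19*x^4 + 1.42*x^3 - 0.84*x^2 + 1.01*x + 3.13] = 0.76*x^3 + 4.26*x^2 - 1.68*x + 1.01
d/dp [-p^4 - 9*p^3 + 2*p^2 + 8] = p*(-4*p^2 - 27*p + 4)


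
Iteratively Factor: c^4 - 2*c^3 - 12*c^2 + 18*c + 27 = (c - 3)*(c^3 + c^2 - 9*c - 9) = (c - 3)*(c + 3)*(c^2 - 2*c - 3) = (c - 3)*(c + 1)*(c + 3)*(c - 3)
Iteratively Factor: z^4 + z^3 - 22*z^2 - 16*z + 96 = (z + 4)*(z^3 - 3*z^2 - 10*z + 24) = (z + 3)*(z + 4)*(z^2 - 6*z + 8) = (z - 4)*(z + 3)*(z + 4)*(z - 2)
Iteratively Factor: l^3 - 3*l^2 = (l)*(l^2 - 3*l) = l*(l - 3)*(l)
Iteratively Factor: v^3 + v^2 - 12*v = (v + 4)*(v^2 - 3*v) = v*(v + 4)*(v - 3)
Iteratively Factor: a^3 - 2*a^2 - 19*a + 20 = (a - 1)*(a^2 - a - 20) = (a - 5)*(a - 1)*(a + 4)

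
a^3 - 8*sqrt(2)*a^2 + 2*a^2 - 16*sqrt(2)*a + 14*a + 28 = (a + 2)*(a - 7*sqrt(2))*(a - sqrt(2))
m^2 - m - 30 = (m - 6)*(m + 5)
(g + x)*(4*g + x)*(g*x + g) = 4*g^3*x + 4*g^3 + 5*g^2*x^2 + 5*g^2*x + g*x^3 + g*x^2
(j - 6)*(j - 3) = j^2 - 9*j + 18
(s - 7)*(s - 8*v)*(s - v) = s^3 - 9*s^2*v - 7*s^2 + 8*s*v^2 + 63*s*v - 56*v^2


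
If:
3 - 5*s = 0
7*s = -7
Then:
No Solution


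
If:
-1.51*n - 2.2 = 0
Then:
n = -1.46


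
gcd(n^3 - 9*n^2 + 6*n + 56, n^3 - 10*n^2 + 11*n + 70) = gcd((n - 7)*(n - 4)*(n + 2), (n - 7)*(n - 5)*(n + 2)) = n^2 - 5*n - 14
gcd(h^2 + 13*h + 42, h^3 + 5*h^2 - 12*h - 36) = h + 6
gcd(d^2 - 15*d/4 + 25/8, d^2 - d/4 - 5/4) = d - 5/4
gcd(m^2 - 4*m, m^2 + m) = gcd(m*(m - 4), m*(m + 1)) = m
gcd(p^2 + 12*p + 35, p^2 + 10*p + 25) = p + 5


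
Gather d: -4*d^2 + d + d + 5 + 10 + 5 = -4*d^2 + 2*d + 20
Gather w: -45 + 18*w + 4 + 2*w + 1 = 20*w - 40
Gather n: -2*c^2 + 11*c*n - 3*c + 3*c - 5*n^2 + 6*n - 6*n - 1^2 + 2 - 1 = -2*c^2 + 11*c*n - 5*n^2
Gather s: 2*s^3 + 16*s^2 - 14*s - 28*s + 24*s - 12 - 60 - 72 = 2*s^3 + 16*s^2 - 18*s - 144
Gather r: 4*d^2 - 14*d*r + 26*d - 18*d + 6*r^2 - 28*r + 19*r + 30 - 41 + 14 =4*d^2 + 8*d + 6*r^2 + r*(-14*d - 9) + 3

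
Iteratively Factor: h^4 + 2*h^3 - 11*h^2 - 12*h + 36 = (h - 2)*(h^3 + 4*h^2 - 3*h - 18) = (h - 2)*(h + 3)*(h^2 + h - 6) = (h - 2)^2*(h + 3)*(h + 3)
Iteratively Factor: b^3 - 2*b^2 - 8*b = (b)*(b^2 - 2*b - 8) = b*(b + 2)*(b - 4)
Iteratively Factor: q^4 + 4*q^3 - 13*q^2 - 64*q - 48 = (q - 4)*(q^3 + 8*q^2 + 19*q + 12) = (q - 4)*(q + 3)*(q^2 + 5*q + 4) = (q - 4)*(q + 1)*(q + 3)*(q + 4)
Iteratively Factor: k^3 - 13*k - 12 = (k + 1)*(k^2 - k - 12) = (k - 4)*(k + 1)*(k + 3)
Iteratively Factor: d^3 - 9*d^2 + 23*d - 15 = (d - 3)*(d^2 - 6*d + 5) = (d - 3)*(d - 1)*(d - 5)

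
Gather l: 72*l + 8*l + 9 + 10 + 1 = 80*l + 20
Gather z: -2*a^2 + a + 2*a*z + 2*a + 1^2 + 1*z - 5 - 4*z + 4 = -2*a^2 + 3*a + z*(2*a - 3)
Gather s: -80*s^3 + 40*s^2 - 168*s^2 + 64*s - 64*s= -80*s^3 - 128*s^2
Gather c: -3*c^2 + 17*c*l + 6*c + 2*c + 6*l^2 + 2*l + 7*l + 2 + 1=-3*c^2 + c*(17*l + 8) + 6*l^2 + 9*l + 3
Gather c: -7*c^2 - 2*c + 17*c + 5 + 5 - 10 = -7*c^2 + 15*c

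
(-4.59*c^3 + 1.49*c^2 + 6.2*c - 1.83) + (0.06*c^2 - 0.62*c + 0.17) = -4.59*c^3 + 1.55*c^2 + 5.58*c - 1.66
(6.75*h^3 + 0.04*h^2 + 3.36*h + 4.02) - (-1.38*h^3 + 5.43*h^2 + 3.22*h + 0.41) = 8.13*h^3 - 5.39*h^2 + 0.14*h + 3.61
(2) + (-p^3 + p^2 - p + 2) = -p^3 + p^2 - p + 4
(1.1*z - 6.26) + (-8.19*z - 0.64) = -7.09*z - 6.9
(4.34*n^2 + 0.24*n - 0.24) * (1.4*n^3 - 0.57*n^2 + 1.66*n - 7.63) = 6.076*n^5 - 2.1378*n^4 + 6.7316*n^3 - 32.579*n^2 - 2.2296*n + 1.8312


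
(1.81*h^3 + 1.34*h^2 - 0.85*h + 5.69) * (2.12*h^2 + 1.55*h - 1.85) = 3.8372*h^5 + 5.6463*h^4 - 3.0735*h^3 + 8.2663*h^2 + 10.392*h - 10.5265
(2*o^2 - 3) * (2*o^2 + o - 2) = 4*o^4 + 2*o^3 - 10*o^2 - 3*o + 6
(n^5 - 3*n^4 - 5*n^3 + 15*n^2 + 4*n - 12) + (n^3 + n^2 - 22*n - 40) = n^5 - 3*n^4 - 4*n^3 + 16*n^2 - 18*n - 52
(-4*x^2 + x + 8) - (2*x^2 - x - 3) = -6*x^2 + 2*x + 11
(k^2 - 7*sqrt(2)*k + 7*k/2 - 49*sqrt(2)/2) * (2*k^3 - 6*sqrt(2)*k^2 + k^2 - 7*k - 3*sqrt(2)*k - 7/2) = 2*k^5 - 20*sqrt(2)*k^4 + 8*k^4 - 80*sqrt(2)*k^3 + 161*k^3/2 + 14*sqrt(2)*k^2 + 308*k^2 + 539*k/4 + 196*sqrt(2)*k + 343*sqrt(2)/4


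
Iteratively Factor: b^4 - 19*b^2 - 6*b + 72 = (b - 4)*(b^3 + 4*b^2 - 3*b - 18) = (b - 4)*(b + 3)*(b^2 + b - 6) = (b - 4)*(b + 3)^2*(b - 2)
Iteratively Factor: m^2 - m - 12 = (m + 3)*(m - 4)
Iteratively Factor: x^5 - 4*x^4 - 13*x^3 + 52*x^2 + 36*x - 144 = (x - 4)*(x^4 - 13*x^2 + 36) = (x - 4)*(x - 2)*(x^3 + 2*x^2 - 9*x - 18) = (x - 4)*(x - 2)*(x + 3)*(x^2 - x - 6) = (x - 4)*(x - 3)*(x - 2)*(x + 3)*(x + 2)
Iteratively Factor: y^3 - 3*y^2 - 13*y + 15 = (y - 1)*(y^2 - 2*y - 15) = (y - 1)*(y + 3)*(y - 5)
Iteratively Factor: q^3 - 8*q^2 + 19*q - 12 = (q - 1)*(q^2 - 7*q + 12) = (q - 3)*(q - 1)*(q - 4)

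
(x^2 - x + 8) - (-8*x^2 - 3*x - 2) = 9*x^2 + 2*x + 10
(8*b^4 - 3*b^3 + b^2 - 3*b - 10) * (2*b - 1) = 16*b^5 - 14*b^4 + 5*b^3 - 7*b^2 - 17*b + 10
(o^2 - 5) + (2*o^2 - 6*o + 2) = 3*o^2 - 6*o - 3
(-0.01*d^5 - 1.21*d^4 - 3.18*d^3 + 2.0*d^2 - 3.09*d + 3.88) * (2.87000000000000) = -0.0287*d^5 - 3.4727*d^4 - 9.1266*d^3 + 5.74*d^2 - 8.8683*d + 11.1356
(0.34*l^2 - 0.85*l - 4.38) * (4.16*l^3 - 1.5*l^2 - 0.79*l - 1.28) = 1.4144*l^5 - 4.046*l^4 - 17.2144*l^3 + 6.8063*l^2 + 4.5482*l + 5.6064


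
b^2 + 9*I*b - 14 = (b + 2*I)*(b + 7*I)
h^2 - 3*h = h*(h - 3)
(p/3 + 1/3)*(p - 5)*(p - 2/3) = p^3/3 - 14*p^2/9 - 7*p/9 + 10/9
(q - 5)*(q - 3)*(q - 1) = q^3 - 9*q^2 + 23*q - 15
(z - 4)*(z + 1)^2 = z^3 - 2*z^2 - 7*z - 4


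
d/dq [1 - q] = -1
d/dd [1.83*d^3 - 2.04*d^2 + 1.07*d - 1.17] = 5.49*d^2 - 4.08*d + 1.07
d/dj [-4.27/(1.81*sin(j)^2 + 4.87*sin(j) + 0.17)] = (15.4574*sin(j) + 20.7949)*cos(j)/(1.81*sin(j)^2 + 4.87*sin(j) + 0.17)^2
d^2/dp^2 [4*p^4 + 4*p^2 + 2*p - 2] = 48*p^2 + 8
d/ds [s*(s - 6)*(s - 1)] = 3*s^2 - 14*s + 6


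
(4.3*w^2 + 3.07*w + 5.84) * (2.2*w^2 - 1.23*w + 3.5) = 9.46*w^4 + 1.465*w^3 + 24.1219*w^2 + 3.5618*w + 20.44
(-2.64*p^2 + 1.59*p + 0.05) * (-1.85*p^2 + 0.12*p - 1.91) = 4.884*p^4 - 3.2583*p^3 + 5.1407*p^2 - 3.0309*p - 0.0955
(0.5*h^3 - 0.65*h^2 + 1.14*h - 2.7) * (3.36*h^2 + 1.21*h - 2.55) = 1.68*h^5 - 1.579*h^4 + 1.7689*h^3 - 6.0351*h^2 - 6.174*h + 6.885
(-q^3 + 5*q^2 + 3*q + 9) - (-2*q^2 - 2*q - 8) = -q^3 + 7*q^2 + 5*q + 17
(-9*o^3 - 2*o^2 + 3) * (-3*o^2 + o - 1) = 27*o^5 - 3*o^4 + 7*o^3 - 7*o^2 + 3*o - 3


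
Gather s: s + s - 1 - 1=2*s - 2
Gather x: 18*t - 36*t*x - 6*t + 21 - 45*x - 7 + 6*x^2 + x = 12*t + 6*x^2 + x*(-36*t - 44) + 14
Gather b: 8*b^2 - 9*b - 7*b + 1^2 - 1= 8*b^2 - 16*b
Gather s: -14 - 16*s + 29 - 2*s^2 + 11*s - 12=-2*s^2 - 5*s + 3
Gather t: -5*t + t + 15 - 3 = 12 - 4*t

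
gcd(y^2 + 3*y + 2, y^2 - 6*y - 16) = y + 2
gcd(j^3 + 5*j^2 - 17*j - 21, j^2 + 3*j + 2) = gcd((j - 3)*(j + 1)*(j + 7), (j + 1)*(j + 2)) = j + 1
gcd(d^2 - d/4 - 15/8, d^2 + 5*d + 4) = 1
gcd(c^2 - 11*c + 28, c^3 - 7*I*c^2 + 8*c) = 1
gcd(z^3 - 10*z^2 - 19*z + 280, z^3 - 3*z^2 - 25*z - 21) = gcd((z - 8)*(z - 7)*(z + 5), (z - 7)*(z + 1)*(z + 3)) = z - 7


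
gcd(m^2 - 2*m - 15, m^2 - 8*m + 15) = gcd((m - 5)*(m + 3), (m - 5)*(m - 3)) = m - 5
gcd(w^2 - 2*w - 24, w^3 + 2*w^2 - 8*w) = w + 4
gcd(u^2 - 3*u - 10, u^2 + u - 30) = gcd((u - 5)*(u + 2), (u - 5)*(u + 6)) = u - 5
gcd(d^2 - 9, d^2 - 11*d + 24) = d - 3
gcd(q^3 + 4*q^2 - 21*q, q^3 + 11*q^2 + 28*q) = q^2 + 7*q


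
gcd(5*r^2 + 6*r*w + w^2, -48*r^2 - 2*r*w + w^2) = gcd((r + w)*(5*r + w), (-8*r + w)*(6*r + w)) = 1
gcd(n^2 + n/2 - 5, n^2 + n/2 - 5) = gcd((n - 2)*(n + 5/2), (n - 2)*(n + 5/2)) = n^2 + n/2 - 5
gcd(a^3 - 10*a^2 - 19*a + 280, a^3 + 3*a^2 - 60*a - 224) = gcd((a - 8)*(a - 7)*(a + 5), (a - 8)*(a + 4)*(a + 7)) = a - 8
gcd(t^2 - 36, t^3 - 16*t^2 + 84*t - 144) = t - 6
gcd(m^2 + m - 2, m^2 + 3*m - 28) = 1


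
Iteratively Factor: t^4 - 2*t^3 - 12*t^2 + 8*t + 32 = (t + 2)*(t^3 - 4*t^2 - 4*t + 16) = (t - 4)*(t + 2)*(t^2 - 4) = (t - 4)*(t - 2)*(t + 2)*(t + 2)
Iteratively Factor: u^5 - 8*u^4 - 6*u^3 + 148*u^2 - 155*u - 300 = (u - 5)*(u^4 - 3*u^3 - 21*u^2 + 43*u + 60) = (u - 5)^2*(u^3 + 2*u^2 - 11*u - 12) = (u - 5)^2*(u - 3)*(u^2 + 5*u + 4) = (u - 5)^2*(u - 3)*(u + 1)*(u + 4)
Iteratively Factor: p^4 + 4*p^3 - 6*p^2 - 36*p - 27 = (p - 3)*(p^3 + 7*p^2 + 15*p + 9) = (p - 3)*(p + 1)*(p^2 + 6*p + 9) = (p - 3)*(p + 1)*(p + 3)*(p + 3)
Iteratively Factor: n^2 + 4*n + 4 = (n + 2)*(n + 2)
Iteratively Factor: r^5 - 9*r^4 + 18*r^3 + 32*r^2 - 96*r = (r)*(r^4 - 9*r^3 + 18*r^2 + 32*r - 96) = r*(r - 4)*(r^3 - 5*r^2 - 2*r + 24) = r*(r - 4)^2*(r^2 - r - 6) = r*(r - 4)^2*(r - 3)*(r + 2)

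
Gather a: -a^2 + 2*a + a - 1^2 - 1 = -a^2 + 3*a - 2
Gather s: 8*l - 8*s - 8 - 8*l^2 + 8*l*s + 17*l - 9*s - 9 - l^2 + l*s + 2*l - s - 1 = -9*l^2 + 27*l + s*(9*l - 18) - 18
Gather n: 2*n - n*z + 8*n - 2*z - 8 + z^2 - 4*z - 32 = n*(10 - z) + z^2 - 6*z - 40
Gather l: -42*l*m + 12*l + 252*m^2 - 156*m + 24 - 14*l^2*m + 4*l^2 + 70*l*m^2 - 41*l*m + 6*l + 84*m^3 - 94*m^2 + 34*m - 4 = l^2*(4 - 14*m) + l*(70*m^2 - 83*m + 18) + 84*m^3 + 158*m^2 - 122*m + 20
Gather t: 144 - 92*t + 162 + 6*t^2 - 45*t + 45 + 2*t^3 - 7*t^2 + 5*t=2*t^3 - t^2 - 132*t + 351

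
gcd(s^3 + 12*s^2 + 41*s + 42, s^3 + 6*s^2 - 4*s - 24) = s + 2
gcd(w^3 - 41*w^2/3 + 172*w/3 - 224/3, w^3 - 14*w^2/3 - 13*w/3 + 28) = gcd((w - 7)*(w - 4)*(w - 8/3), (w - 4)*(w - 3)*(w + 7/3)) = w - 4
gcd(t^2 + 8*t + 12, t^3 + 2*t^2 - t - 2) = t + 2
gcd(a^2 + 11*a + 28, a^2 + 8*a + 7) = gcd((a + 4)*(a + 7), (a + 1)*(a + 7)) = a + 7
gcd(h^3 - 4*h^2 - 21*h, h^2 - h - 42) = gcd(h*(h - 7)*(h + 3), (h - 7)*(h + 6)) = h - 7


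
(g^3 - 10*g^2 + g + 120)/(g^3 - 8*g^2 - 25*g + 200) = (g + 3)/(g + 5)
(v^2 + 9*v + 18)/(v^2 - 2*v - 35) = (v^2 + 9*v + 18)/(v^2 - 2*v - 35)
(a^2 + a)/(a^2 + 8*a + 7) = a/(a + 7)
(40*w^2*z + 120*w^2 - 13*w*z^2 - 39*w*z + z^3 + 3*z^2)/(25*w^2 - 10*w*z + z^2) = (-8*w*z - 24*w + z^2 + 3*z)/(-5*w + z)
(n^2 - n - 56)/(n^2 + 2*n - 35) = (n - 8)/(n - 5)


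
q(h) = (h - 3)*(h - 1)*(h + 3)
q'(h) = (h - 3)*(h - 1) + (h - 3)*(h + 3) + (h - 1)*(h + 3)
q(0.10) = 8.09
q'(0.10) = -9.17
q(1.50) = -3.38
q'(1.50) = -5.25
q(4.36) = 33.63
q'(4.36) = 39.31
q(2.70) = -2.91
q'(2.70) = 7.47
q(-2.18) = 13.51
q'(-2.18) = 9.62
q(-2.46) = 10.20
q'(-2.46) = 14.07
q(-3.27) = -7.23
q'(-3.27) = 29.62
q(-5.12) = -105.35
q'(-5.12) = 79.88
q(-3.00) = 0.00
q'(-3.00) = 24.00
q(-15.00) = -3456.00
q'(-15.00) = 696.00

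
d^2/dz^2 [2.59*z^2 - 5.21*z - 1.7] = 5.18000000000000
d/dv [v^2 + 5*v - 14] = 2*v + 5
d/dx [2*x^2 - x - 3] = 4*x - 1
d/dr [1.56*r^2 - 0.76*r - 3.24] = 3.12*r - 0.76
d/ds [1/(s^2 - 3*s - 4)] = (3 - 2*s)/(-s^2 + 3*s + 4)^2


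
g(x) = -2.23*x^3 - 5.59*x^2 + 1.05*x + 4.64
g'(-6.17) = -184.65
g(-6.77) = 433.27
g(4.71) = -347.43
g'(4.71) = -200.02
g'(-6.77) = -229.88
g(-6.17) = 309.15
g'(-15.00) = -1336.50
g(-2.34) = 0.15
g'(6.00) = -306.87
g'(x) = -6.69*x^2 - 11.18*x + 1.05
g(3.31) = -134.00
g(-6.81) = 442.53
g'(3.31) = -109.25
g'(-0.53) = 5.10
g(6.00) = -671.98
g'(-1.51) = 2.68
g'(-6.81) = -233.07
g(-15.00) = 6257.39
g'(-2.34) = -9.42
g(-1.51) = -2.01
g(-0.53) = 2.85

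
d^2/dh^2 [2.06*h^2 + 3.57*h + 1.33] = 4.12000000000000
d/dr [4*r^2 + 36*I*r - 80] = 8*r + 36*I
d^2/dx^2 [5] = 0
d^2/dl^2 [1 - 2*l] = 0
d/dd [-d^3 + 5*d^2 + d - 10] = -3*d^2 + 10*d + 1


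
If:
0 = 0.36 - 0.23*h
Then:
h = 1.57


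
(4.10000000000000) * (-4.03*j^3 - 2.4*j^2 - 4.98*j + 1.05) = -16.523*j^3 - 9.84*j^2 - 20.418*j + 4.305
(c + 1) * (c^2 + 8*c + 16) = c^3 + 9*c^2 + 24*c + 16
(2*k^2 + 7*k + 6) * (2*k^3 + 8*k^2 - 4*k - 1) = 4*k^5 + 30*k^4 + 60*k^3 + 18*k^2 - 31*k - 6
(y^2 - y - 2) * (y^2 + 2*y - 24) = y^4 + y^3 - 28*y^2 + 20*y + 48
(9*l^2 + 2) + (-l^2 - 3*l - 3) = 8*l^2 - 3*l - 1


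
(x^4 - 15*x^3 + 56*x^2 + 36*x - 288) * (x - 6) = x^5 - 21*x^4 + 146*x^3 - 300*x^2 - 504*x + 1728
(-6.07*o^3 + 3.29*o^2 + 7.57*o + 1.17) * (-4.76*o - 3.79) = 28.8932*o^4 + 7.3449*o^3 - 48.5023*o^2 - 34.2595*o - 4.4343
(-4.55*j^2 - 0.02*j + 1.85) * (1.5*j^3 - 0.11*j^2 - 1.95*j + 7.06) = -6.825*j^5 + 0.4705*j^4 + 11.6497*j^3 - 32.2875*j^2 - 3.7487*j + 13.061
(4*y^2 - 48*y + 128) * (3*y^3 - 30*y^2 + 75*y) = 12*y^5 - 264*y^4 + 2124*y^3 - 7440*y^2 + 9600*y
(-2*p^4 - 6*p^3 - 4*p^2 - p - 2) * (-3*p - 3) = 6*p^5 + 24*p^4 + 30*p^3 + 15*p^2 + 9*p + 6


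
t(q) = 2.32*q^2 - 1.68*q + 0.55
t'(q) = 4.64*q - 1.68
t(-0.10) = 0.74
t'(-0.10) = -2.14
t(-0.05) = 0.64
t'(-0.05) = -1.91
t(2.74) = 13.36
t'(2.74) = 11.03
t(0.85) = 0.80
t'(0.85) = 2.26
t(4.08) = 32.32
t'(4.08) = 17.25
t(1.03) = 1.28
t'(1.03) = 3.10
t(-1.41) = 7.53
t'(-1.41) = -8.22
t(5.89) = 71.14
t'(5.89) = 25.65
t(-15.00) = 547.75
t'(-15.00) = -71.28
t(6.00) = 73.99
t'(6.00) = 26.16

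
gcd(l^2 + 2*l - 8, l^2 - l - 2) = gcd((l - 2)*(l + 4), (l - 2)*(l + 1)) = l - 2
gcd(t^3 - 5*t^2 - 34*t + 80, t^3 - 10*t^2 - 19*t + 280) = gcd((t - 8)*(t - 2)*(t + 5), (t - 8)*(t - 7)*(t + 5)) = t^2 - 3*t - 40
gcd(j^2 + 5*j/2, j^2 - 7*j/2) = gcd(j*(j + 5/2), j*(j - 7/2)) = j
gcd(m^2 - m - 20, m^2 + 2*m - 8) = m + 4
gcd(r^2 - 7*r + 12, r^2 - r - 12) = r - 4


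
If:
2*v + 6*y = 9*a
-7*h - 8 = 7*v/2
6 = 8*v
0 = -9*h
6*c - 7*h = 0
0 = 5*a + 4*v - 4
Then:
No Solution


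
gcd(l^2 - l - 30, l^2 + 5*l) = l + 5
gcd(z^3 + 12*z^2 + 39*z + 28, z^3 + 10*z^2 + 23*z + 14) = z^2 + 8*z + 7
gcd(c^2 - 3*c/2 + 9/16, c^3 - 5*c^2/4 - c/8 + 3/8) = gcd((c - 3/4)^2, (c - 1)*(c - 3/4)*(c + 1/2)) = c - 3/4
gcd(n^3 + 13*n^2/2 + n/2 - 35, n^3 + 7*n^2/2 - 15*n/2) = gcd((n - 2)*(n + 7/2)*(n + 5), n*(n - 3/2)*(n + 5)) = n + 5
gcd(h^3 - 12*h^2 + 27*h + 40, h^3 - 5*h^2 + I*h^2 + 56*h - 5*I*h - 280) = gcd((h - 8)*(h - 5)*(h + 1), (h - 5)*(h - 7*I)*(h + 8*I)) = h - 5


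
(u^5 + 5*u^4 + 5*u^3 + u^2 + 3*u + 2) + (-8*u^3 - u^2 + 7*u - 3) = u^5 + 5*u^4 - 3*u^3 + 10*u - 1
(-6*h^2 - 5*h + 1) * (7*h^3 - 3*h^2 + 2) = -42*h^5 - 17*h^4 + 22*h^3 - 15*h^2 - 10*h + 2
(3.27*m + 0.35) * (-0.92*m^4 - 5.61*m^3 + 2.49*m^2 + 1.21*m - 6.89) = -3.0084*m^5 - 18.6667*m^4 + 6.1788*m^3 + 4.8282*m^2 - 22.1068*m - 2.4115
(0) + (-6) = -6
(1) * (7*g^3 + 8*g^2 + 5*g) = 7*g^3 + 8*g^2 + 5*g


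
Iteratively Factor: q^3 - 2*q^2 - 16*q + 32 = (q - 2)*(q^2 - 16) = (q - 2)*(q + 4)*(q - 4)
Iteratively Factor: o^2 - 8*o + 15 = (o - 3)*(o - 5)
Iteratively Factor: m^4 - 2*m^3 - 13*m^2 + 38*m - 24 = (m - 1)*(m^3 - m^2 - 14*m + 24) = (m - 3)*(m - 1)*(m^2 + 2*m - 8) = (m - 3)*(m - 1)*(m + 4)*(m - 2)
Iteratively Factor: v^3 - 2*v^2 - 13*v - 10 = (v - 5)*(v^2 + 3*v + 2) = (v - 5)*(v + 2)*(v + 1)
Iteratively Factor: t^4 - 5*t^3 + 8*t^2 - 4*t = (t)*(t^3 - 5*t^2 + 8*t - 4) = t*(t - 2)*(t^2 - 3*t + 2) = t*(t - 2)^2*(t - 1)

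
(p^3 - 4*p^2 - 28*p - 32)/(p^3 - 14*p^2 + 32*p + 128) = (p + 2)/(p - 8)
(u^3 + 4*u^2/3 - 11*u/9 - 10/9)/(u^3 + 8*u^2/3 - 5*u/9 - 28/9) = (9*u^2 + 21*u + 10)/(9*u^2 + 33*u + 28)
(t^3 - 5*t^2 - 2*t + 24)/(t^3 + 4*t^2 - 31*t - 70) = (t^2 - 7*t + 12)/(t^2 + 2*t - 35)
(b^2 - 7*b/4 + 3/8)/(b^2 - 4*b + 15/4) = (4*b - 1)/(2*(2*b - 5))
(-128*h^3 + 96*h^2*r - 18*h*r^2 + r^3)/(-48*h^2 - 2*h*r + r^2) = (16*h^2 - 10*h*r + r^2)/(6*h + r)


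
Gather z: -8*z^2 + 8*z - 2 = -8*z^2 + 8*z - 2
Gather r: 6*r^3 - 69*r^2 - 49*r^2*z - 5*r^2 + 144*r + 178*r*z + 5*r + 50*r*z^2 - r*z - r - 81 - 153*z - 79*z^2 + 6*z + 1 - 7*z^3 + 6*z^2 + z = 6*r^3 + r^2*(-49*z - 74) + r*(50*z^2 + 177*z + 148) - 7*z^3 - 73*z^2 - 146*z - 80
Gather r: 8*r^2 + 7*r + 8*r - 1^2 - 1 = 8*r^2 + 15*r - 2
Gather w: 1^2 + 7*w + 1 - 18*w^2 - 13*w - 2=-18*w^2 - 6*w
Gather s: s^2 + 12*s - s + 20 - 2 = s^2 + 11*s + 18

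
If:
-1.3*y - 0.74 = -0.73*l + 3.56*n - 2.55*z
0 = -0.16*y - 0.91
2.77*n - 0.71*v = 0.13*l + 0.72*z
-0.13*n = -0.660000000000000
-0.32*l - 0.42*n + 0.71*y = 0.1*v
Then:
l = -23.27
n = 5.08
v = 12.77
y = -5.69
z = 11.14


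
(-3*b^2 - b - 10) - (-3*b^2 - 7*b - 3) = 6*b - 7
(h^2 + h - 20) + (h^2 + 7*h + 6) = 2*h^2 + 8*h - 14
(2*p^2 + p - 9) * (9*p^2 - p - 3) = 18*p^4 + 7*p^3 - 88*p^2 + 6*p + 27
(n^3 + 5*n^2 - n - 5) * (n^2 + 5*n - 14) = n^5 + 10*n^4 + 10*n^3 - 80*n^2 - 11*n + 70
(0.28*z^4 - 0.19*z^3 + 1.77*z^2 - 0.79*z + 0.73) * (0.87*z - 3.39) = 0.2436*z^5 - 1.1145*z^4 + 2.184*z^3 - 6.6876*z^2 + 3.3132*z - 2.4747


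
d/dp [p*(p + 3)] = 2*p + 3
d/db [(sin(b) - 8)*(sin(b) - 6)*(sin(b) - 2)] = (3*sin(b)^2 - 32*sin(b) + 76)*cos(b)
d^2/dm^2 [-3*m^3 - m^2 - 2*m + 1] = -18*m - 2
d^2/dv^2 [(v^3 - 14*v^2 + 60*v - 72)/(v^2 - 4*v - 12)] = 64/(v^3 + 6*v^2 + 12*v + 8)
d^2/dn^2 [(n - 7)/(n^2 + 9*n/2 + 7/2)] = 4*((5 - 6*n)*(2*n^2 + 9*n + 7) + (n - 7)*(4*n + 9)^2)/(2*n^2 + 9*n + 7)^3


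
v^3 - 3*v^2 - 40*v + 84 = (v - 7)*(v - 2)*(v + 6)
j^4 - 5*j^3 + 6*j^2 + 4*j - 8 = (j - 2)^3*(j + 1)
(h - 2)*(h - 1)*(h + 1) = h^3 - 2*h^2 - h + 2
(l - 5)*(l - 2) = l^2 - 7*l + 10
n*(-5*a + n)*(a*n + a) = -5*a^2*n^2 - 5*a^2*n + a*n^3 + a*n^2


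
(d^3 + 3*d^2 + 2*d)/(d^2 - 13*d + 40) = d*(d^2 + 3*d + 2)/(d^2 - 13*d + 40)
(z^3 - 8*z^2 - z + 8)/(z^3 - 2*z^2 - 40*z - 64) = (z^2 - 1)/(z^2 + 6*z + 8)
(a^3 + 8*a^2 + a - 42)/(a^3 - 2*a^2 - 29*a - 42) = (a^2 + 5*a - 14)/(a^2 - 5*a - 14)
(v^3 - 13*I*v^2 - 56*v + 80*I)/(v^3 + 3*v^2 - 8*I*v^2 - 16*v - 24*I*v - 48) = (v - 5*I)/(v + 3)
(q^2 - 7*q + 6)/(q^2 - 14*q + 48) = (q - 1)/(q - 8)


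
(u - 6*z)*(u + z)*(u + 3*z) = u^3 - 2*u^2*z - 21*u*z^2 - 18*z^3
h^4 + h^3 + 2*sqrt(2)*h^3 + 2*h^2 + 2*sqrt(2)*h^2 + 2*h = h*(h + 1)*(h + sqrt(2))^2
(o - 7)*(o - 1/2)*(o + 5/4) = o^3 - 25*o^2/4 - 47*o/8 + 35/8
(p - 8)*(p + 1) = p^2 - 7*p - 8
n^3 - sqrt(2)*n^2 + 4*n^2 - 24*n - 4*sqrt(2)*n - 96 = (n + 4)*(n - 4*sqrt(2))*(n + 3*sqrt(2))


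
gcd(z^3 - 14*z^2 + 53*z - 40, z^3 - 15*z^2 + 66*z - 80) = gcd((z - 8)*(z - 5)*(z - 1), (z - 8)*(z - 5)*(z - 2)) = z^2 - 13*z + 40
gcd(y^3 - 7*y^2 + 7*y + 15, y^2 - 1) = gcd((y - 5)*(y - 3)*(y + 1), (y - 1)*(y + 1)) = y + 1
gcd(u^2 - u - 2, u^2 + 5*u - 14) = u - 2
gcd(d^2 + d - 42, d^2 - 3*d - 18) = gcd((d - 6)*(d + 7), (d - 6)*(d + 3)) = d - 6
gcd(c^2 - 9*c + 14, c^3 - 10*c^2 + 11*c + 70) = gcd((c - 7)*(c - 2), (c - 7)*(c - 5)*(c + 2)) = c - 7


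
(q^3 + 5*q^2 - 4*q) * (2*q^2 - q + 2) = 2*q^5 + 9*q^4 - 11*q^3 + 14*q^2 - 8*q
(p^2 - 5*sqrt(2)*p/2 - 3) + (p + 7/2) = p^2 - 5*sqrt(2)*p/2 + p + 1/2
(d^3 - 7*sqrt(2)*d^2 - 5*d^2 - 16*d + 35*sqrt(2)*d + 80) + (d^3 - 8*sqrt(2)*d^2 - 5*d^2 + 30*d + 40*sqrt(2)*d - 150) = 2*d^3 - 15*sqrt(2)*d^2 - 10*d^2 + 14*d + 75*sqrt(2)*d - 70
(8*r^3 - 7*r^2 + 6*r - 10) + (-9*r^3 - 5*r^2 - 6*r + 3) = -r^3 - 12*r^2 - 7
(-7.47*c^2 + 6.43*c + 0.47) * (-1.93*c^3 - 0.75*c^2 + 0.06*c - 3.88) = 14.4171*c^5 - 6.8074*c^4 - 6.1778*c^3 + 29.0169*c^2 - 24.9202*c - 1.8236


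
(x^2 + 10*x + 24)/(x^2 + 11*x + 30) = (x + 4)/(x + 5)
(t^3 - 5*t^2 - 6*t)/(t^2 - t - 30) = t*(t + 1)/(t + 5)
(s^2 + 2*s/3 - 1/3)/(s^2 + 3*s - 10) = (3*s^2 + 2*s - 1)/(3*(s^2 + 3*s - 10))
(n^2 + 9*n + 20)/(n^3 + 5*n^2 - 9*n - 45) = (n + 4)/(n^2 - 9)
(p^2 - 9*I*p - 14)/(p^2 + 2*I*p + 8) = (p - 7*I)/(p + 4*I)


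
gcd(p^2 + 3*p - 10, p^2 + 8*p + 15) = p + 5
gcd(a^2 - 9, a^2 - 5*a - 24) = a + 3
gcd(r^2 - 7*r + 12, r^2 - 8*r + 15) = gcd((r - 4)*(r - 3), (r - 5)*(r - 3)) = r - 3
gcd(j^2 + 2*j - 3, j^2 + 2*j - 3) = j^2 + 2*j - 3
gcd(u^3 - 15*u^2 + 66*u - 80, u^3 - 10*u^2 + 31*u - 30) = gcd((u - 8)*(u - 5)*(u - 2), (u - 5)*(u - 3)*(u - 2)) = u^2 - 7*u + 10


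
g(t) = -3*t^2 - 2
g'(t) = -6*t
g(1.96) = -13.52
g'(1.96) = -11.76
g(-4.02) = -50.48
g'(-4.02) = 24.12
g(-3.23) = -33.30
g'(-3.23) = 19.38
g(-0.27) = -2.22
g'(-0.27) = 1.62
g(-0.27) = -2.22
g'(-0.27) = 1.62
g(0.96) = -4.76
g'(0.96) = -5.76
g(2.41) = -19.42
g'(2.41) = -14.46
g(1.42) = -8.05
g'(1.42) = -8.52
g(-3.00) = -29.00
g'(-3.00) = 18.00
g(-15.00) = -677.00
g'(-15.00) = 90.00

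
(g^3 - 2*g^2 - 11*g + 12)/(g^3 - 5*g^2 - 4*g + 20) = (g^3 - 2*g^2 - 11*g + 12)/(g^3 - 5*g^2 - 4*g + 20)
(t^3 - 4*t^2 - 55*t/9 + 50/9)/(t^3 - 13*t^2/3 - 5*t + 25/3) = (t - 2/3)/(t - 1)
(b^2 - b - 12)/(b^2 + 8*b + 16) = (b^2 - b - 12)/(b^2 + 8*b + 16)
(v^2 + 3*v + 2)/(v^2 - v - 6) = (v + 1)/(v - 3)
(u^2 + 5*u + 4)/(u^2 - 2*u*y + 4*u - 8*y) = (-u - 1)/(-u + 2*y)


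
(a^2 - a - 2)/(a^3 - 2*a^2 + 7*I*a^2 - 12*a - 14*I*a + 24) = (a + 1)/(a^2 + 7*I*a - 12)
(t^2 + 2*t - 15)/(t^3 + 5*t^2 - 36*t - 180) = (t - 3)/(t^2 - 36)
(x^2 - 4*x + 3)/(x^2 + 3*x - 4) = (x - 3)/(x + 4)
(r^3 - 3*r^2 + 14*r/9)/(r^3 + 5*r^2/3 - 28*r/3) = (r - 2/3)/(r + 4)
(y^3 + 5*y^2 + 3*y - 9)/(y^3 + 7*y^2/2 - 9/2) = 2*(y + 3)/(2*y + 3)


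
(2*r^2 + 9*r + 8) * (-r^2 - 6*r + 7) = -2*r^4 - 21*r^3 - 48*r^2 + 15*r + 56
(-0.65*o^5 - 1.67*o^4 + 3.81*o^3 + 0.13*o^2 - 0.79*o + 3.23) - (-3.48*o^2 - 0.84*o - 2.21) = -0.65*o^5 - 1.67*o^4 + 3.81*o^3 + 3.61*o^2 + 0.0499999999999999*o + 5.44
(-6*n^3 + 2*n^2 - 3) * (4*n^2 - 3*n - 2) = -24*n^5 + 26*n^4 + 6*n^3 - 16*n^2 + 9*n + 6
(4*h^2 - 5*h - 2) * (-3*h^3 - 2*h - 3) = -12*h^5 + 15*h^4 - 2*h^3 - 2*h^2 + 19*h + 6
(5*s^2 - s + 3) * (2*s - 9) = 10*s^3 - 47*s^2 + 15*s - 27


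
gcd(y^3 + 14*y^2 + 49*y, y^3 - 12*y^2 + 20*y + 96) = 1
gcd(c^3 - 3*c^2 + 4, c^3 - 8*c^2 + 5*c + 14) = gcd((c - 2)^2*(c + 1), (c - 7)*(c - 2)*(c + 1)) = c^2 - c - 2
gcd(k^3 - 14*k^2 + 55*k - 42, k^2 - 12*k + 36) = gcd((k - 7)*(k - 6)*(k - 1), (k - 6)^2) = k - 6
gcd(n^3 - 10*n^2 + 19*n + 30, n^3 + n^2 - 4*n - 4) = n + 1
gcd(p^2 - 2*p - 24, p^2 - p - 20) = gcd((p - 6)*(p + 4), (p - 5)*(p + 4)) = p + 4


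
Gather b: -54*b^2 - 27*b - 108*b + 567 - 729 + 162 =-54*b^2 - 135*b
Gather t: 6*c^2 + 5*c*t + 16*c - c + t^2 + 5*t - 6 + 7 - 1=6*c^2 + 15*c + t^2 + t*(5*c + 5)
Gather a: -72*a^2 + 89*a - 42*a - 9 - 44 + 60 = -72*a^2 + 47*a + 7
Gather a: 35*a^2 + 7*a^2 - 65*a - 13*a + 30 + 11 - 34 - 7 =42*a^2 - 78*a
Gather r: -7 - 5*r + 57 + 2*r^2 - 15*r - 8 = 2*r^2 - 20*r + 42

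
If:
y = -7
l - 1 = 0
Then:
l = 1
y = -7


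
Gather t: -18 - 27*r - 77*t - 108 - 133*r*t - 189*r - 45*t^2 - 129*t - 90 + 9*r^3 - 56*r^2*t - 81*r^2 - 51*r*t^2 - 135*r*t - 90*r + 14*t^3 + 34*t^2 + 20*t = 9*r^3 - 81*r^2 - 306*r + 14*t^3 + t^2*(-51*r - 11) + t*(-56*r^2 - 268*r - 186) - 216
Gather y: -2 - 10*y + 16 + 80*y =70*y + 14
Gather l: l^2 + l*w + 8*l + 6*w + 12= l^2 + l*(w + 8) + 6*w + 12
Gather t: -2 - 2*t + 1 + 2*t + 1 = 0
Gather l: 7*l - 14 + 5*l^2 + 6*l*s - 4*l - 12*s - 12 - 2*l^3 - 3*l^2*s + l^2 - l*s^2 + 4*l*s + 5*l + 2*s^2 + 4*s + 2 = -2*l^3 + l^2*(6 - 3*s) + l*(-s^2 + 10*s + 8) + 2*s^2 - 8*s - 24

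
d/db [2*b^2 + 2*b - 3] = 4*b + 2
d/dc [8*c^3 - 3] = 24*c^2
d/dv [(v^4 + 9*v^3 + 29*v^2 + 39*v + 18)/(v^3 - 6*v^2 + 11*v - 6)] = (v^6 - 12*v^5 - 50*v^4 + 96*v^3 + 337*v^2 - 132*v - 432)/(v^6 - 12*v^5 + 58*v^4 - 144*v^3 + 193*v^2 - 132*v + 36)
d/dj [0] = 0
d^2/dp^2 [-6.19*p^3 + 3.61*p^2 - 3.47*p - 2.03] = 7.22 - 37.14*p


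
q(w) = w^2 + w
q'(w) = 2*w + 1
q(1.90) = 5.51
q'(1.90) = 4.80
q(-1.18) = 0.21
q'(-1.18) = -1.36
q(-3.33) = 7.76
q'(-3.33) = -5.66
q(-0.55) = -0.25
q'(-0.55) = -0.10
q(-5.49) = 24.65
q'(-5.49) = -9.98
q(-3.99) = 11.93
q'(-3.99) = -6.98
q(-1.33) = 0.44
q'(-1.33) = -1.66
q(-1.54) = 0.83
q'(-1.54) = -2.08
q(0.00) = 0.00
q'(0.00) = 1.00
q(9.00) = 90.00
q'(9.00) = 19.00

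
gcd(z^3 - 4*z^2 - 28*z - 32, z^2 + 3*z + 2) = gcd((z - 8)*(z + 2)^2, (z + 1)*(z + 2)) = z + 2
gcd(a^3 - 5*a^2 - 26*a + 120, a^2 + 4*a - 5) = a + 5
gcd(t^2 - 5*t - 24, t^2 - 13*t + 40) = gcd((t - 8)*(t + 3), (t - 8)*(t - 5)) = t - 8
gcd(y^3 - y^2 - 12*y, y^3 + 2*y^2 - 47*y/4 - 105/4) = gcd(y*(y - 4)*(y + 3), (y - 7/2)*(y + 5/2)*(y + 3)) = y + 3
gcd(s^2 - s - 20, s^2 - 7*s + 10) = s - 5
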